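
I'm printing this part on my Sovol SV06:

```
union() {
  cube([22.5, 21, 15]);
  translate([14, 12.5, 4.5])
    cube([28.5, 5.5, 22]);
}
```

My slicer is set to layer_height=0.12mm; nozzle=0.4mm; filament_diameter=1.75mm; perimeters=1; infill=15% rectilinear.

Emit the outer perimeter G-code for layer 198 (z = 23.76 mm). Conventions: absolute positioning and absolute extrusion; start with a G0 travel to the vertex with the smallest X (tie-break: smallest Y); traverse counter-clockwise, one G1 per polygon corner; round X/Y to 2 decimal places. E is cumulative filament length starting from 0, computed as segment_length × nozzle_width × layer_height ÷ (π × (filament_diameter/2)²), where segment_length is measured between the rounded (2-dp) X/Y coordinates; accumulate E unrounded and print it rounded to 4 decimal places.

At z = 23.76 mm: the cube is not intersected at this z (z outside [0, 15]); the cube at (14, 12.5) is present — its section is the full 28.5×5.5 rectangle; Merging all regions: only the 28.5×5.5 cube at (14, 12.5) is present, so the union is just that shape — 1 connected region. The outline is a single polygon with 4 vertices. Extrusion per mm of travel: 0.4 × 0.12 / (π × 0.875²) = 0.019956. Accumulating E over each segment gives final E = 1.3570.

G0 X14.00 Y12.50 Z23.76
G1 X42.50 Y12.50 E0.5687
G1 X42.50 Y18.00 E0.6785
G1 X14.00 Y18.00 E1.2473
G1 X14.00 Y12.50 E1.3570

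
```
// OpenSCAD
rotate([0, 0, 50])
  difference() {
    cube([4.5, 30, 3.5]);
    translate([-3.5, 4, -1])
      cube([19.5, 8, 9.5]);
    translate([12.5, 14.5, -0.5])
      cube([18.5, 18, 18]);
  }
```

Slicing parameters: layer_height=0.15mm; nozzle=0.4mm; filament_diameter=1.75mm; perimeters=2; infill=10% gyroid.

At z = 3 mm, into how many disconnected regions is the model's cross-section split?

At z = 3 mm: the cube is present — its section is the full 4.5×30 rectangle; the cube at (-3.5, 4) is present — its section is the full 19.5×8 rectangle; the cube at (12.5, 14.5) (footprint 18.5×18) is included at this height; Subtracting the remaining from the first: starting from the 4.5×30 cube, the 19.5×8 cube at (-3.5, 4) partially overlaps it — only the 36.00 mm² overlap (of its 156.00 mm²) is removed, clipping the outline; the 18.5×18 cube at (12.5, 14.5) misses the remaining region (no effect) — 2 connected regions; (whole slice rotated 50° about Z — lengths, areas and connectivity unchanged). The result has 2 disconnected regions.

2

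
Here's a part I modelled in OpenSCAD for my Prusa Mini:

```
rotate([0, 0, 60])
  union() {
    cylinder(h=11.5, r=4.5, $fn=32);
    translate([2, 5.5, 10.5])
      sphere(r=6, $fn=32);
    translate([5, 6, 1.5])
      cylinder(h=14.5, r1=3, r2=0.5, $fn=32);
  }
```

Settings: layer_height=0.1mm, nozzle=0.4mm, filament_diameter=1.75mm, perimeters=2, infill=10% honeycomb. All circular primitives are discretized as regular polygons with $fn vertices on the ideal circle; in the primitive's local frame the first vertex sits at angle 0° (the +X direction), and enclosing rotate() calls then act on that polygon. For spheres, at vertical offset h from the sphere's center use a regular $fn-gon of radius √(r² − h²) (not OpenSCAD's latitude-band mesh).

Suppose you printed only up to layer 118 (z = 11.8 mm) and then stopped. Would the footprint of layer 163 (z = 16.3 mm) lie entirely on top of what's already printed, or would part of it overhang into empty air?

Compare the two slices. At z = 11.8: the cylinder is absent (z outside [0, 11.5]); the sphere at (2, 5.5): section is a regular 32-gon, circumradius = √(r²−h²) = √(6²−1.3²) = 5.857 (area = (32/2)·5.857²·sin(360°/32) = 107.10 mm²); the cone at (5, 6) (r1=3→r2=0.5) has section circumradius 1.224 here — a regular 32-gon (area = (32/2)·1.224²·sin(360°/32) = 4.68 mm²); Taking the union: the cone at (5, 6) lies entirely inside the r=6 sphere at (2, 5.5), so the union is just the r=6 sphere at (2, 5.5) — area = 107.10 mm²; (rotated 60° about Z; rotation is an isometry so areas/perimeters/island counts are preserved). At z = 16.3: the cylinder is not intersected at this z (z outside [0, 11.5]); the r=6 sphere at (2, 5.5) contributes a regular 32-gon of circumradius √(6²−5.8²) = 1.536 (area = (32/2)·1.536²·sin(360°/32) = 7.37 mm²); the cone at (5, 6) does not reach this height (z outside [1.5, 16]); Taking the union: only the r=6 sphere at (2, 5.5) is present, so the union is just that shape — area = 7.37 mm²; (rotated 60° about Z; rotation is an isometry so areas/perimeters/island counts are preserved). Checking containment: the cross-section at z = 16.3 is a subset of the cross-section at z = 11.8.

entirely on top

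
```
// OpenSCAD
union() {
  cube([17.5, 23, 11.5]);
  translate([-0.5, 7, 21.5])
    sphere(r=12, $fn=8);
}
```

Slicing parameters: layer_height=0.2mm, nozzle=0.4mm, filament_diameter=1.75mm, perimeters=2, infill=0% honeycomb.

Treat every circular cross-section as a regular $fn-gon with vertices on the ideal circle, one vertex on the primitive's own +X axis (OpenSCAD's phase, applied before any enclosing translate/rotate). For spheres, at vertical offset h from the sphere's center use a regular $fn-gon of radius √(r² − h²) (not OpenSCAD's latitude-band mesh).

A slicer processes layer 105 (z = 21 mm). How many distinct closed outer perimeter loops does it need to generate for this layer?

At z = 21 mm: the cube is not intersected at this z (z outside [0, 11.5]); the r=12 sphere at (-0.5, 7) contributes a regular 8-gon of circumradius √(12²−0.5²) = 11.990; Combining (union): only the r=12 sphere at (-0.5, 7) is present, so the union is just that shape — 1 connected region. The result has 1 disconnected region.

1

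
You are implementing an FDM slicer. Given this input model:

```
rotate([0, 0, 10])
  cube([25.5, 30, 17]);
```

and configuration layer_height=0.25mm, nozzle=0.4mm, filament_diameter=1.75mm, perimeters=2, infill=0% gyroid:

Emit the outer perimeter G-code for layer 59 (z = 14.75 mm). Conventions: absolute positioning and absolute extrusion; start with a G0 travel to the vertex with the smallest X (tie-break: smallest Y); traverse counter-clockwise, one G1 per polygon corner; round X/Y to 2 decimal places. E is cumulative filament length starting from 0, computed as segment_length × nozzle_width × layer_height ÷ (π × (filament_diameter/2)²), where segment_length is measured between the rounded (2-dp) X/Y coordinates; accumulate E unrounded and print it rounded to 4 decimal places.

At z = 14.75 mm: the cube is present — its section is the full 25.5×30 rectangle; (whole slice rotated 10° about Z — lengths, areas and connectivity unchanged). The outline is a single polygon with 4 vertices. Extrusion per mm of travel: 0.4 × 0.25 / (π × 0.875²) = 0.041575. Accumulating E over each segment gives final E = 4.6143.

G0 X-5.21 Y29.54 Z14.75
G1 X0.00 Y0.00 E1.2471
G1 X25.11 Y4.43 E2.3072
G1 X19.90 Y33.97 E3.5542
G1 X-5.21 Y29.54 E4.6143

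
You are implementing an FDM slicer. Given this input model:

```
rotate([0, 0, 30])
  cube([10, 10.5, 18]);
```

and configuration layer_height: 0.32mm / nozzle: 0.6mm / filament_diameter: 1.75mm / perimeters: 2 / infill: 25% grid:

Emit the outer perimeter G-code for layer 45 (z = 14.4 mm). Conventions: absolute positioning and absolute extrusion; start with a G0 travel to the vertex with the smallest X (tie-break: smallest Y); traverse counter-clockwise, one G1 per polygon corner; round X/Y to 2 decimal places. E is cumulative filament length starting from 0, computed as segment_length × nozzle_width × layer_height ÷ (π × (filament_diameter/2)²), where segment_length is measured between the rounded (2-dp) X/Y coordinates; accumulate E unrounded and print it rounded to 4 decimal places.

G0 X-5.25 Y9.09 Z14.40
G1 X0.00 Y0.00 E0.8379
G1 X8.66 Y5.00 E1.6362
G1 X3.41 Y14.09 E2.4741
G1 X-5.25 Y9.09 E3.2723

At z = 14.4 mm: the cube (footprint 10×10.5) is included at this height; (rotated 30° about Z; rotation is an isometry so areas/perimeters/island counts are preserved). The outline is a single polygon with 4 vertices. Extrusion per mm of travel: 0.6 × 0.32 / (π × 0.875²) = 0.079824. Accumulating E over each segment gives final E = 3.2723.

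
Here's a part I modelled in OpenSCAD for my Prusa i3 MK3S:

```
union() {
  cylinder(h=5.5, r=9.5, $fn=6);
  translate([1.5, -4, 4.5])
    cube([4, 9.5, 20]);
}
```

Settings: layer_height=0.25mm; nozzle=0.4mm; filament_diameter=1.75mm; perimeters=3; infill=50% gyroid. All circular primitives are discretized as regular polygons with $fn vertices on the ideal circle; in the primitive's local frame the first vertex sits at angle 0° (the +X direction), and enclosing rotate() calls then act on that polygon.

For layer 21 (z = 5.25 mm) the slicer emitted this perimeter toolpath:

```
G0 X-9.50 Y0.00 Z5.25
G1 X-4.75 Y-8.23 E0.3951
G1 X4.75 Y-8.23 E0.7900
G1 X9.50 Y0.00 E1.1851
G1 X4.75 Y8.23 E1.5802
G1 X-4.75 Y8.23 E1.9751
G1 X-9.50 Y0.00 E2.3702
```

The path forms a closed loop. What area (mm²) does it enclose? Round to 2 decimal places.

Apply the shoelace formula to the sequence of (X, Y) vertices; enclosed area = 234.56 mm².

234.56 mm²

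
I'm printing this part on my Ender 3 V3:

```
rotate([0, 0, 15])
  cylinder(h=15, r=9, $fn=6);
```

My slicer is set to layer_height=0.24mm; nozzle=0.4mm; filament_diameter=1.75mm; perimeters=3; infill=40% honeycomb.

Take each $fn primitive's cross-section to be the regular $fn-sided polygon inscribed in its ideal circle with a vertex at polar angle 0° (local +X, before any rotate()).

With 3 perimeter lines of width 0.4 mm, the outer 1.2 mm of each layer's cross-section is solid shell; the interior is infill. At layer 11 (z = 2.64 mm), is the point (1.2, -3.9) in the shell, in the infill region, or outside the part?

At z = 2.64 mm: the r=9 cylinder gives a regular 6-gon of circumradius 9 (constant along its height); (rotated 15° about Z; rotation is an isometry so areas/perimeters/island counts are preserved). Overall, the cross-section is a single solid region. Undo the 15° rotation: the query point maps to (0.150, -4.078) in the un-rotated model frame. The nearest boundary edge runs (-4.50, -7.79)→(4.50, -7.79); distance from the point to it = 3.72 mm. The point is inside the cross-section and 3.72 mm from the nearest boundary — more than the 1.2 mm shell width (3 × 0.4), so it's in the infill interior.

infill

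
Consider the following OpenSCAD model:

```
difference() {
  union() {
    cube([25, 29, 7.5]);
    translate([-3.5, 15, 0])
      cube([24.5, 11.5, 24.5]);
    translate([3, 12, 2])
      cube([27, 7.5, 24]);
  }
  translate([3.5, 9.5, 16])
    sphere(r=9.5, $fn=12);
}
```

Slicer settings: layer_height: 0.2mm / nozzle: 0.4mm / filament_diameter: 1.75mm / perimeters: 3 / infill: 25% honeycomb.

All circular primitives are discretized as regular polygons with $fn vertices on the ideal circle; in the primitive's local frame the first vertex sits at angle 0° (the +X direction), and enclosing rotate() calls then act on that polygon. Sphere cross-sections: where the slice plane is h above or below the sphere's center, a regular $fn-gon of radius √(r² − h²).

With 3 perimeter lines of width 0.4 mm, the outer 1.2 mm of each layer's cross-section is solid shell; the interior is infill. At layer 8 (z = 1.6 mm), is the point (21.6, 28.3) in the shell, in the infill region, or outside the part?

shell

At z = 1.6 mm: the cube (footprint 25×29) is included at this height; the cube at (-3.5, 15) is present — its section is the full 24.5×11.5 rectangle; the cube at (3, 12) is absent (z outside [2, 26]); Taking the union: the regions partially overlap (shared area 241.50 mm²), so overlapping operands fuse into one piece — 1 connected region; the sphere at (3.5, 9.5) is not intersected at this z (|z−center|=14.400 > r=9.5); Taking the first minus the rest: none of the subtracted shapes is present at this height, so that combined region is unchanged — 1 connected region. Overall, the cross-section is a single solid region. The nearest boundary edge runs (0.00, 29.00)→(25.00, 29.00); distance from the point to it = 0.70 mm. The point is inside the cross-section, 0.70 mm from the nearest boundary — within the 1.2 mm shell band (3 × 0.4).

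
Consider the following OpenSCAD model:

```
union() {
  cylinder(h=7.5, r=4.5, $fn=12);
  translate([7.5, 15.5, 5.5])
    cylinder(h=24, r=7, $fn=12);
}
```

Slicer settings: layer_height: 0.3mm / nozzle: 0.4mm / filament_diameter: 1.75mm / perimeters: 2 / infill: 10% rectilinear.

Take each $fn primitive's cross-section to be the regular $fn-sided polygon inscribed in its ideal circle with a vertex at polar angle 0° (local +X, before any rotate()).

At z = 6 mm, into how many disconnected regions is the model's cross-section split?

2

At z = 6 mm: the cylinder: section is a regular 12-gon, circumradius r=4.5; the r=7 cylinder at (7.5, 15.5) gives a regular 12-gon of circumradius 7 (constant along its height); Merging all regions: the 2 present regions are separate (no shared area or edge), so areas and boundary lengths simply add and each stays a separate island — 2 connected regions. The result has 2 disconnected regions.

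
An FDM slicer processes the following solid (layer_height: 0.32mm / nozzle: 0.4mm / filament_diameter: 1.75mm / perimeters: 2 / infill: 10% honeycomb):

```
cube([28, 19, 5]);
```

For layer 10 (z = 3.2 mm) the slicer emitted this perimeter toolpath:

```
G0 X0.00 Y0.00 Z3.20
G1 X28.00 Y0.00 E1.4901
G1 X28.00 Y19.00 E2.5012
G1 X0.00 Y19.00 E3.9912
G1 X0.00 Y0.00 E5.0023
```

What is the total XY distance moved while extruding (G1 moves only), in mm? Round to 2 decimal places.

94.00 mm

Sum the Euclidean lengths of each G1 segment: total = 94.00 mm.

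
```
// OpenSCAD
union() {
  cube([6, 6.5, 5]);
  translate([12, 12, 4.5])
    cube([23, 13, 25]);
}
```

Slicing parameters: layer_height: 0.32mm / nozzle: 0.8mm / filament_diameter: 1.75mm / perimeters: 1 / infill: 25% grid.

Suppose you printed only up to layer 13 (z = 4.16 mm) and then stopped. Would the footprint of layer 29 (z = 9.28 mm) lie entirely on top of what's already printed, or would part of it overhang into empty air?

Compare the two slices. At z = 4.16: the 6×6.5 cube contributes its full rectangle (area 39.00 mm²); the cube at (12, 12) does not reach this height (z outside [4.5, 29.5]); Combining (union): only the 6×6.5 cube is present, so the union is just that shape — area = 39.00 mm². At z = 9.28: the cube does not reach this height (z outside [0, 5]); the cube at (12, 12) is present — its section is the full 23×13 rectangle (area 299.00 mm²); Taking the union: only the 23×13 cube at (12, 12) is present, so the union is just that shape — area = 299.00 mm². Checking containment: at z = 9.28 the cross-section extends beyond the z = 4.16 cross-section by about 299.00 mm².

part overhangs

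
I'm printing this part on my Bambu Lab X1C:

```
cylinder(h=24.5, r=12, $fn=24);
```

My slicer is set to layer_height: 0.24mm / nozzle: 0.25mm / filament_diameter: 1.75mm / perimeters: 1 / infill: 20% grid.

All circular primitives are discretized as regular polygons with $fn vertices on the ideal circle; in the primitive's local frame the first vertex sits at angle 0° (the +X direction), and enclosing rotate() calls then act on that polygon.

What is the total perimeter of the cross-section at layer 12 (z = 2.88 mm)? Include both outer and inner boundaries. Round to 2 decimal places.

75.18 mm

At z = 2.88 mm: the r=12 cylinder contributes a regular 24-gon of circumradius 12 (perimeter = 2·24·12.000·sin(180°/24) = 75.18 mm). Overall, the cross-section is a single solid region. Total boundary length (outer) = 75.18 mm.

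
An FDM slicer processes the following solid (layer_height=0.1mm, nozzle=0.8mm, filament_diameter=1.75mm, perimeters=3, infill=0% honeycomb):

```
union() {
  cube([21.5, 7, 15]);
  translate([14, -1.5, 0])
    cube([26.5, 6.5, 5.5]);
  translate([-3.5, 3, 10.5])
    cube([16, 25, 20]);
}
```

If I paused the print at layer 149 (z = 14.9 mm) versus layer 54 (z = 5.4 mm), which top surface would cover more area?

Layer 149 (z = 14.9): the 21.5×7 cube contributes its full rectangle (area 150.50 mm²); the cube at (14, -1.5) is not intersected at this z (z outside [0, 5.5]); the 16×25 cube at (-3.5, 3) contributes its full rectangle (area 400.00 mm²); Taking the union: the regions partially overlap — summed areas 550.50 mm² minus the doubly-counted overlap 50.00 mm² gives 500.50 mm² — area = 500.50 mm². So its area = 500.50 mm². Layer 54 (z = 5.4): the cube (footprint 21.5×7) is included at this height (area 150.50 mm²); the cube at (14, -1.5) is present — its section is the full 26.5×6.5 rectangle (area 172.25 mm²); the cube at (-3.5, 3) is absent (z outside [10.5, 30.5]); Taking the union: the regions partially overlap — summed areas 322.75 mm² minus the doubly-counted overlap 37.50 mm² gives 285.25 mm² — area = 285.25 mm². So its area = 285.25 mm². Layer 149 is larger (500.50 vs 285.25 mm²).

layer 149 (z = 14.9 mm)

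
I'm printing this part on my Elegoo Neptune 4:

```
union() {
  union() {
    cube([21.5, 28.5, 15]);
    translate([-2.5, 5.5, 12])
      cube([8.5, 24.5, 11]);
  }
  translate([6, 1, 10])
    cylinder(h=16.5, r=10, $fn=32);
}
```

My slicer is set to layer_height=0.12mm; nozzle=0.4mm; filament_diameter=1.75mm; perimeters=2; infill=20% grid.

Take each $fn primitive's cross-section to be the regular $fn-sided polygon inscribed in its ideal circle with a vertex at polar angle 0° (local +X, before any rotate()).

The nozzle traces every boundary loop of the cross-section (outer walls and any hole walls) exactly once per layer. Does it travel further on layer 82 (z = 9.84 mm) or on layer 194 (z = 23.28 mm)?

Layer 82 (z = 9.84): the 21.5×28.5 cube contributes its full rectangle (perimeter 100.00 mm); the cube at (-2.5, 5.5) is not intersected at this z (z outside [12, 23]); Combining (union): only the 21.5×28.5 cube is present, so the union is just that shape — boundary = 100.00 mm; the cylinder at (6, 1) is absent (z outside [10, 26.5]); Combining (union): only that combined region is present, so the union is just that shape — boundary = 100.00 mm. So its perimeter = 100.00 mm. Layer 194 (z = 23.28): the cube does not reach this height (z outside [0, 15]); the cube at (-2.5, 5.5) is not intersected at this z (z outside [12, 23]); Taking the union: nothing is present at this height; the r=10 cylinder at (6, 1) gives a regular 32-gon of circumradius 10 (constant along its height) (perimeter = 2·32·10.000·sin(180°/32) = 62.73 mm); Taking the union: only the r=10 cylinder at (6, 1) is present, so the union is just that shape — boundary = 62.73 mm. So its perimeter = 62.73 mm. Layer 82 is larger (100.00 vs 62.73 mm).

layer 82 (z = 9.84 mm)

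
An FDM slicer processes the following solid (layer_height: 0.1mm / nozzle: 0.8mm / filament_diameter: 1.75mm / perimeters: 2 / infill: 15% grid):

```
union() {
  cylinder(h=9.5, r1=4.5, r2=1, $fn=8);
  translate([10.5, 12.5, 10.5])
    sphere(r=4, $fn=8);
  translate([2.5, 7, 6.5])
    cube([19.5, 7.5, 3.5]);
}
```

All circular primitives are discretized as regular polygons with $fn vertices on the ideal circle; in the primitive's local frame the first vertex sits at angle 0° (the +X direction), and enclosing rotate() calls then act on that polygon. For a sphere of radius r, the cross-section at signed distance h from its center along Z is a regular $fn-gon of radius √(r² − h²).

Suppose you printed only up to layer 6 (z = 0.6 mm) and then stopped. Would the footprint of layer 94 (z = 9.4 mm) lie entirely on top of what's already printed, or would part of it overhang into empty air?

part overhangs

Compare the two slices. At z = 0.6: the cone contributes a regular 8-gon of circumradius 4.279 (interpolated between r1=4.5 and r2=1 at t=0.063) (area = (8/2)·4.279²·sin(360°/8) = 51.79 mm²); the sphere at (10.5, 12.5) is not intersected at this z (|z−center|=9.900 > r=4); the cube at (2.5, 7) is not intersected at this z (z outside [6.5, 10]); Merging all regions: only the cone is present, so the union is just that shape — area = 51.79 mm². At z = 9.4: the cone (r1=4.5→r2=1) has section circumradius 1.037 here — a regular 8-gon (area = (8/2)·1.037²·sin(360°/8) = 3.04 mm²); the r=4 sphere at (10.5, 12.5) slices to a regular 8-gon of circumradius 3.846 (√(r²−h²) with h=1.1 from center) (area = (8/2)·3.846²·sin(360°/8) = 41.83 mm²); the cube at (2.5, 7) is present — its section is the full 19.5×7.5 rectangle (area 146.25 mm²); Combining (union): the regions partially overlap — summed areas 191.12 mm² minus the doubly-counted overlap 34.64 mm² gives 156.48 mm² — area = 156.48 mm². Checking containment: at z = 9.4 the cross-section extends beyond the z = 0.6 cross-section by about 153.44 mm².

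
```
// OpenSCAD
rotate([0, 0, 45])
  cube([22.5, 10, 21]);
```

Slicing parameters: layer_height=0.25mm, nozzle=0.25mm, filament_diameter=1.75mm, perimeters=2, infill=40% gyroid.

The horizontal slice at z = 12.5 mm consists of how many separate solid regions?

1

At z = 12.5 mm: the 22.5×10 cube contributes its full rectangle; (rotated 45° about Z; rotation is an isometry so areas/perimeters/island counts are preserved). The result has 1 disconnected region.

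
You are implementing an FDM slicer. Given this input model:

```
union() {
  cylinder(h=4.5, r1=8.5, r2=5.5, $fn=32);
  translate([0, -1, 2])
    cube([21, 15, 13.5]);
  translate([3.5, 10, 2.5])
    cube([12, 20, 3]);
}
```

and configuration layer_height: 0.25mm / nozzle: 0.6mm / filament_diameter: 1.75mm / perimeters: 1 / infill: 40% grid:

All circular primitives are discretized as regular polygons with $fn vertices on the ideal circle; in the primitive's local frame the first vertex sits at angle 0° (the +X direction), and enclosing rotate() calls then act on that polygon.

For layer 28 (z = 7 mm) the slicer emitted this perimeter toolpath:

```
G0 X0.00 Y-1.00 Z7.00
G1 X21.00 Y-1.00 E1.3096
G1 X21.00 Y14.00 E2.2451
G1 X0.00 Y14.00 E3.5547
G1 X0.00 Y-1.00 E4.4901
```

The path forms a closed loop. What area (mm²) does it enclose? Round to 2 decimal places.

315.00 mm²

Apply the shoelace formula to the sequence of (X, Y) vertices; enclosed area = 315.00 mm².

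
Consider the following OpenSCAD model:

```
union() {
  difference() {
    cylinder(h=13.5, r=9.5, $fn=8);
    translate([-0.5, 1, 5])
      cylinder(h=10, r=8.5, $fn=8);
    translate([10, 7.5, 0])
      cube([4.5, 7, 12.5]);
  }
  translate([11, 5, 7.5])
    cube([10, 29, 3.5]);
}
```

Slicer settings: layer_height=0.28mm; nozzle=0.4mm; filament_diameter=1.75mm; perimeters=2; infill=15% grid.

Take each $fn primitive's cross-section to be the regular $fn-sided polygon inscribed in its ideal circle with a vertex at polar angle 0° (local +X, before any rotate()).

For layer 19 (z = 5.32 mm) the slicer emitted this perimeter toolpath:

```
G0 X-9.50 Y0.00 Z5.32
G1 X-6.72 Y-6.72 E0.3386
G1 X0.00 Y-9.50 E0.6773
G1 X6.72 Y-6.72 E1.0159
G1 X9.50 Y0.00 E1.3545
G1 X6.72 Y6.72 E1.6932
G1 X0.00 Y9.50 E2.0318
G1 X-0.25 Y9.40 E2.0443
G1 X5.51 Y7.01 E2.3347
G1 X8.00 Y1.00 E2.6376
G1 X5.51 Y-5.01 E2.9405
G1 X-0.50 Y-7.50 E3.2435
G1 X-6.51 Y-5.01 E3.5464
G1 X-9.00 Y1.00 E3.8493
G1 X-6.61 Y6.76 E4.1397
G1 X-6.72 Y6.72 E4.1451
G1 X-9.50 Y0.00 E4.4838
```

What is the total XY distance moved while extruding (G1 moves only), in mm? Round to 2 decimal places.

96.29 mm

Sum the Euclidean lengths of each G1 segment: total = 96.29 mm.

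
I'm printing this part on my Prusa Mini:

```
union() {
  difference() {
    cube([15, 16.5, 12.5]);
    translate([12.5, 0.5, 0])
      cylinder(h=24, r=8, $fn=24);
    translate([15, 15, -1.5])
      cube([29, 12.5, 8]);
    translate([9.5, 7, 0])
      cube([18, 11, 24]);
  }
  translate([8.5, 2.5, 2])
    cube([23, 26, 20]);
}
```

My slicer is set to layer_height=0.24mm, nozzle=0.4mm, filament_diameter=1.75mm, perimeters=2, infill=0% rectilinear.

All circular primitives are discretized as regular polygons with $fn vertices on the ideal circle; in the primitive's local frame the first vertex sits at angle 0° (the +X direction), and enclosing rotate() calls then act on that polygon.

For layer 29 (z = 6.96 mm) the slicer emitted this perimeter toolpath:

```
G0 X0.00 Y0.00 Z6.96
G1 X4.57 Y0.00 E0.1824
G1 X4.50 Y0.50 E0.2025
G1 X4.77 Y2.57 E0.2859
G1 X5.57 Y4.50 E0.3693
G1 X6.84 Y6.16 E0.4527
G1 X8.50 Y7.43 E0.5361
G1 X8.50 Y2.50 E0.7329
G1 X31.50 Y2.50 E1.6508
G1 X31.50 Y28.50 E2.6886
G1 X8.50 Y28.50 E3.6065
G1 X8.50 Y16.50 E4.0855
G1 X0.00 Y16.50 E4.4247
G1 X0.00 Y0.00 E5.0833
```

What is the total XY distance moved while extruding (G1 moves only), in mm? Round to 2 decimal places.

127.36 mm

Sum the Euclidean lengths of each G1 segment: total = 127.36 mm.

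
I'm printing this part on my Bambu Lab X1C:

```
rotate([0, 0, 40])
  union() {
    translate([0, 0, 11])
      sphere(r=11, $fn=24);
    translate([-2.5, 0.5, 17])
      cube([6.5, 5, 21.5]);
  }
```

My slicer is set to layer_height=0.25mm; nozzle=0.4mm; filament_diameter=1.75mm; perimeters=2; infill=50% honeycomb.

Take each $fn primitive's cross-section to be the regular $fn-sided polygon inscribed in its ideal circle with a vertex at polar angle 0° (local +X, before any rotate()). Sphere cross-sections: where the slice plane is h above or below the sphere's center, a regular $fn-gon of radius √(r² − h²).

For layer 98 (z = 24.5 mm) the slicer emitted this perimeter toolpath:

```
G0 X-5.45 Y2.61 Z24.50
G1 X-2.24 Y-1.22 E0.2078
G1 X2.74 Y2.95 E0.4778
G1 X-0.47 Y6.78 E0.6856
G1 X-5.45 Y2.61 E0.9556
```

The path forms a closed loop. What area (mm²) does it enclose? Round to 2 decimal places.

Apply the shoelace formula to the sequence of (X, Y) vertices; enclosed area = 32.46 mm².

32.46 mm²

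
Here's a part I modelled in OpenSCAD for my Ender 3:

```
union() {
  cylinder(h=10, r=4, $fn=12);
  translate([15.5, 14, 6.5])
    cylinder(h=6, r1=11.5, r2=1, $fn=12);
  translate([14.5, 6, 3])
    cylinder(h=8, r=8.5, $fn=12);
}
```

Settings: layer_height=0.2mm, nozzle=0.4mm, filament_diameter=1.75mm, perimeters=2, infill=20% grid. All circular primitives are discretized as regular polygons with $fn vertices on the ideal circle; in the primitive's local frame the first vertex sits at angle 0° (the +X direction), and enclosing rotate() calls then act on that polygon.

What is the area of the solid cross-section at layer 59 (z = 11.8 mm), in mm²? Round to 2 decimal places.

14.85 mm²

At z = 11.8 mm: the cylinder does not reach this height (z outside [0, 10]); the cone at (15.5, 14) (r1=11.5→r2=1) has section circumradius 2.225 here — a regular 12-gon (area = (12/2)·2.225²·sin(360°/12) = 14.85 mm²); the cylinder at (14.5, 6) is absent (z outside [3, 11]); Combining (union): only the cone at (15.5, 14) is present, so the union is just that shape — area = 14.85 mm². Overall, the cross-section is a single solid region. Net area = 14.85 mm².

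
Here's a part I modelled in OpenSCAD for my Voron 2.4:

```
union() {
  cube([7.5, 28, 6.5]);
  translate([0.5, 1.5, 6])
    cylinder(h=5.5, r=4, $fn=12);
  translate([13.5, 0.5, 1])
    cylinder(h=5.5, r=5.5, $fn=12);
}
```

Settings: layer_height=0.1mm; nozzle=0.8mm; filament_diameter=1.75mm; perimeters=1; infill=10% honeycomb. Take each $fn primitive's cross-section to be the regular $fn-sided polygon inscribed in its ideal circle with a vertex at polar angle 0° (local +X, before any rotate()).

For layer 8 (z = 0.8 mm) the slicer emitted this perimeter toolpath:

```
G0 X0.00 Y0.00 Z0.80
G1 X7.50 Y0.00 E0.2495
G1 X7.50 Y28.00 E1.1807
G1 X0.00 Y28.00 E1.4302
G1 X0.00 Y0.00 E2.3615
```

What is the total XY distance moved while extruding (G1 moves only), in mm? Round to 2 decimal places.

71.00 mm

Sum the Euclidean lengths of each G1 segment: total = 71.00 mm.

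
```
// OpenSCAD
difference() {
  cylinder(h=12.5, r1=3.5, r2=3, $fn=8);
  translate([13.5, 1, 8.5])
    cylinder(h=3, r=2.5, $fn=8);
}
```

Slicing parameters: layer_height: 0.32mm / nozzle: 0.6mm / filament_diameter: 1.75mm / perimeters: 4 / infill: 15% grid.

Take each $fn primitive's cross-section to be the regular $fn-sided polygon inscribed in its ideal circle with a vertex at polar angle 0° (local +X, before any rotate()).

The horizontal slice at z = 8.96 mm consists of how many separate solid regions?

At z = 8.96 mm: the cone: at t=0.717 of its height the radius interpolates to r₁+(r₂−r₁)t = 3.142, giving a regular 8-gon of that circumradius; the r=2.5 cylinder at (13.5, 1) contributes a regular 8-gon of circumradius 2.5; After the difference (first − rest): starting from the cone, the r=2.5 cylinder at (13.5, 1) misses the remaining region (no effect) — 1 connected region. The result has 1 disconnected region.

1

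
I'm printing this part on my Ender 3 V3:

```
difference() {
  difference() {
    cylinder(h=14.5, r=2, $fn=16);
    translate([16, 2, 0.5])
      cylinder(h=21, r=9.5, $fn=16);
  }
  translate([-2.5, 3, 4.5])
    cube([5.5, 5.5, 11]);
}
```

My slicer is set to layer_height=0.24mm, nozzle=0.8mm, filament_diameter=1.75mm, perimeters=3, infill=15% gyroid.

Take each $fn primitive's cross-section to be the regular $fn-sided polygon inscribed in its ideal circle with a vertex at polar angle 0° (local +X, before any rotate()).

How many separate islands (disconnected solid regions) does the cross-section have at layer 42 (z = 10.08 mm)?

At z = 10.08 mm: the r=2 cylinder gives a regular 16-gon of circumradius 2 (constant along its height); the r=9.5 cylinder at (16, 2) gives a regular 16-gon of circumradius 9.5 (constant along its height); Subtracting the remaining from the first: starting from the r=2 cylinder, the r=9.5 cylinder at (16, 2) misses the remaining region (no effect) — 1 connected region; the cube at (-2.5, 3) (footprint 5.5×5.5) is included at this height; Taking the first minus the rest: starting from that combined region, the 5.5×5.5 cube at (-2.5, 3) misses the remaining region (no effect) — 1 connected region. Overall, the cross-section is a single solid region. Island count = 1.

1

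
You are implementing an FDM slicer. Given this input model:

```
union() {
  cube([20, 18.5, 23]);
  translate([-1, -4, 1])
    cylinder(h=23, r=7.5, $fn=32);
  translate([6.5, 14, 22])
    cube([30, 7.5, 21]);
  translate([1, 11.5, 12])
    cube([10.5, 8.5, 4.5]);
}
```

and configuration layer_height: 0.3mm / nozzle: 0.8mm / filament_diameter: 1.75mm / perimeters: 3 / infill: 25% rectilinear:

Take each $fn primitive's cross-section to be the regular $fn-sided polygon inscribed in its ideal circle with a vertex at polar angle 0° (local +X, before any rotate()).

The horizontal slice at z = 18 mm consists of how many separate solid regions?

1

At z = 18 mm: the cube is present — its section is the full 20×18.5 rectangle; the r=7.5 cylinder at (-1, -4) gives a regular 32-gon of circumradius 7.5 (constant along its height); the cube at (6.5, 14) is not intersected at this z (z outside [22, 43]); the cube at (1, 11.5) is not intersected at this z (z outside [12, 16.5]); Merging all regions: the regions partially overlap (shared area 12.04 mm²), so overlapping operands fuse into one piece — 1 connected region. The result has 1 disconnected region.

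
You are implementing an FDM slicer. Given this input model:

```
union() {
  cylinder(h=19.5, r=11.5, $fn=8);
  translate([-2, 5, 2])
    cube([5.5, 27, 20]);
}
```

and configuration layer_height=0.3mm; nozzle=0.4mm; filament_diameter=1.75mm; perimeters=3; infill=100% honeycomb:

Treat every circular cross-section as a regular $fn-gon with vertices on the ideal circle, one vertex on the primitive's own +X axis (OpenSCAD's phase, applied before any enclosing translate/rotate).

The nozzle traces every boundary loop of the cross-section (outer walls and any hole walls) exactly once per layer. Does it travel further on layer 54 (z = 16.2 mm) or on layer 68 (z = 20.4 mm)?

layer 54 (z = 16.2 mm)

Layer 54 (z = 16.2): the cylinder: section is a regular 8-gon, circumradius r=11.5 (perimeter = 2·8·11.500·sin(180°/8) = 70.41 mm); the cube at (-2, 5) is present — its section is the full 5.5×27 rectangle (perimeter 65.00 mm); Taking the union: the regions partially overlap (shared area 32.38 mm²), so the edge portions inside another operand are dropped and the merged outline is re-measured after clipping — boundary = 113.24 mm. So its perimeter = 113.24 mm. Layer 68 (z = 20.4): the cylinder is absent (z outside [0, 19.5]); the cube at (-2, 5) is present — its section is the full 5.5×27 rectangle (perimeter 65.00 mm); Combining (union): only the 5.5×27 cube at (-2, 5) is present, so the union is just that shape — boundary = 65.00 mm. So its perimeter = 65.00 mm. Layer 54 is larger (113.24 vs 65.00 mm).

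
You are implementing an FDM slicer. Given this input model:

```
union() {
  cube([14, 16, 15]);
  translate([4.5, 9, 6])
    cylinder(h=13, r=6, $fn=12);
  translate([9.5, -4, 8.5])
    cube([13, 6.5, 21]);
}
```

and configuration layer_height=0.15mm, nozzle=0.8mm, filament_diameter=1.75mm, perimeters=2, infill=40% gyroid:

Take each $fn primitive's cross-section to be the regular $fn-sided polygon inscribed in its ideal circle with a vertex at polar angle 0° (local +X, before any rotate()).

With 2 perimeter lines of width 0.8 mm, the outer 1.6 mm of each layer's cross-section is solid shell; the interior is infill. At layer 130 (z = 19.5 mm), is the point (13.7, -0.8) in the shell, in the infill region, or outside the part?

infill

At z = 19.5 mm: the cube is absent (z outside [0, 15]); the cylinder at (4.5, 9) is absent (z outside [6, 19]); the cube at (9.5, -4) (footprint 13×6.5) is included at this height; Combining (union): only the 13×6.5 cube at (9.5, -4) is present, so the union is just that shape — 1 connected region. Overall, the cross-section is a single solid region. The nearest boundary edge runs (9.50, -4.00)→(22.50, -4.00); distance from the point to it = 3.20 mm. The point is inside the cross-section and 3.20 mm from the nearest boundary — more than the 1.6 mm shell width (2 × 0.8), so it's in the infill interior.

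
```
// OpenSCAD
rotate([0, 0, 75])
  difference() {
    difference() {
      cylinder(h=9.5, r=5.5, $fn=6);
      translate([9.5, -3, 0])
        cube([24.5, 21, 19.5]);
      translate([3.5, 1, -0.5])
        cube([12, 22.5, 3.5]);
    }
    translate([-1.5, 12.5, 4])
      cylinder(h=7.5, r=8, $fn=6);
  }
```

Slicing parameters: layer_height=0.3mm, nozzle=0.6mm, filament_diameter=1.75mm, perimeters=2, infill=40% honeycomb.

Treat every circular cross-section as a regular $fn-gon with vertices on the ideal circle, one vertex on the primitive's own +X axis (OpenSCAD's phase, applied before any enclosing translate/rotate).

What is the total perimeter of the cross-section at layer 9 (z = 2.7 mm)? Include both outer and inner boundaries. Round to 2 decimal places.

At z = 2.7 mm: the cylinder: section is a regular 6-gon, circumradius r=5.5 (perimeter = 2·6·5.500·sin(180°/6) = 33.00 mm); the cube at (9.5, -3) (footprint 24.5×21) is included at this height (perimeter 91.00 mm); the 12×22.5 cube at (3.5, 1) contributes its full rectangle (perimeter 69.00 mm); Taking the first minus the rest: starting from the r=5.5 cylinder, the 24.5×21 cube at (9.5, -3) misses the remaining region (no effect); the 12×22.5 cube at (3.5, 1) partially overlaps it — only the 1.75 mm² overlap (of its 270.00 mm²) is removed, clipping the outline — boundary = 34.04 mm; the cylinder at (-1.5, 12.5) does not reach this height (z outside [4, 11.5]); Subtracting the remaining from the first: none of the subtracted shapes is present at this height, so the result so far is unchanged — boundary = 34.04 mm; (rotated 75° about Z; rotation is an isometry so areas/perimeters/island counts are preserved). Overall, the cross-section is a single solid region. Total boundary length (outer) = 34.04 mm.

34.04 mm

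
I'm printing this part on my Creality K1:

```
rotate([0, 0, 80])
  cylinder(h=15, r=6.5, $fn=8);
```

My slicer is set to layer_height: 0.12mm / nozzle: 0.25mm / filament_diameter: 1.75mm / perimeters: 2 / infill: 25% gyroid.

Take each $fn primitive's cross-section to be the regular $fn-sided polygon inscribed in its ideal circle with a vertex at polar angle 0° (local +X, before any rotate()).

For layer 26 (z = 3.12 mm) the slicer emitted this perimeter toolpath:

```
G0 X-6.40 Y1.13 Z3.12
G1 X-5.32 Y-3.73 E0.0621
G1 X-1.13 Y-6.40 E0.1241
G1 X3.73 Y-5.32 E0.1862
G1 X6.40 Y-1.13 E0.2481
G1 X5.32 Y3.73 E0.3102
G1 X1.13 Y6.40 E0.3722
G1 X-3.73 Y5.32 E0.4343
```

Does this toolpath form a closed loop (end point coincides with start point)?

Start point (G0): (-6.40, 1.13). End point (last G1): the path does not return to the start — open.

no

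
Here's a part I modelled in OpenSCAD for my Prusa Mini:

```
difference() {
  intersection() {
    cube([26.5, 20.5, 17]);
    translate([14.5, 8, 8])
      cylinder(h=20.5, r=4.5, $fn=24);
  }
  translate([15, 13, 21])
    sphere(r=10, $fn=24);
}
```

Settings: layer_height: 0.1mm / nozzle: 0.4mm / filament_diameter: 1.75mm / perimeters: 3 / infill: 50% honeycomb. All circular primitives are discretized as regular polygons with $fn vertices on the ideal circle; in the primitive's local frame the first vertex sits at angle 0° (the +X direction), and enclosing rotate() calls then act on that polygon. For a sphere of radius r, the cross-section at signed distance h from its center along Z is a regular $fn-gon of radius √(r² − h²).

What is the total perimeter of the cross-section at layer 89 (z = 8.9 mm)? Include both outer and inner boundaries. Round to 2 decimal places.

At z = 8.9 mm: the cube (footprint 26.5×20.5) is included at this height (perimeter 94.00 mm); the cylinder at (14.5, 8): section is a regular 24-gon, circumradius r=4.5 (perimeter = 2·24·4.500·sin(180°/24) = 28.19 mm); After intersecting: the r=4.5 cylinder at (14.5, 8) lies inside the 26.5×20.5 cube, so the common part is the r=4.5 cylinder at (14.5, 8) itself — boundary = 28.19 mm; the sphere at (15, 13) is absent (|z−center|=12.100 > r=10); Taking the first minus the rest: none of the subtracted shapes is present at this height, so the result so far is unchanged — boundary = 28.19 mm. Overall, the cross-section is a single solid region. Total boundary length (outer) = 28.19 mm.

28.19 mm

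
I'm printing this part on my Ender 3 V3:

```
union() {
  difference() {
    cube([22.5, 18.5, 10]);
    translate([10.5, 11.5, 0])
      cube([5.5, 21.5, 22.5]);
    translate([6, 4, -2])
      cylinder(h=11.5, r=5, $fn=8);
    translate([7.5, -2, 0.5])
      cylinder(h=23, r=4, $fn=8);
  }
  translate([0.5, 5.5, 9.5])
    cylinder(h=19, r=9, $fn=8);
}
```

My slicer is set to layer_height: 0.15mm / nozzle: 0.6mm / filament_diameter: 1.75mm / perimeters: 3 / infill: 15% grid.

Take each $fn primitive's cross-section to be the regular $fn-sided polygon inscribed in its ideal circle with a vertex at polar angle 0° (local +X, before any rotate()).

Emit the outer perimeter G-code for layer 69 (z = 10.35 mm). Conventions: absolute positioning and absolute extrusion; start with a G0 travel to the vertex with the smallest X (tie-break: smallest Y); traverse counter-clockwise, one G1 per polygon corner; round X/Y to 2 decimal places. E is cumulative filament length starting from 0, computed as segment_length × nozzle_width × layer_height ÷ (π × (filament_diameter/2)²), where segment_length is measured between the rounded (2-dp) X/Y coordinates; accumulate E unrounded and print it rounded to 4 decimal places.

G0 X-8.50 Y5.50 Z10.35
G1 X-5.86 Y-0.86 E0.2577
G1 X0.50 Y-3.50 E0.5153
G1 X6.86 Y-0.86 E0.7730
G1 X9.50 Y5.50 E1.0307
G1 X6.86 Y11.86 E1.2883
G1 X0.50 Y14.50 E1.5460
G1 X-5.86 Y11.86 E1.8036
G1 X-8.50 Y5.50 E2.0613

At z = 10.35 mm: the cube is absent (z outside [0, 10]); the cube at (10.5, 11.5) (footprint 5.5×21.5) is included at this height; the cylinder at (6, 4) is not intersected at this z (z outside [-2, 9.5]); the r=4 cylinder at (7.5, -2) gives a regular 8-gon of circumradius 4 (constant along its height); Subtracting the remaining from the first: the first operand is absent here, so nothing remains; the r=9 cylinder at (0.5, 5.5) contributes a regular 8-gon of circumradius 9; Taking the union: only the r=9 cylinder at (0.5, 5.5) is present, so the union is just that shape — 1 connected region. The outline is a single polygon with 8 vertices. Extrusion per mm of travel: 0.6 × 0.15 / (π × 0.875²) = 0.037418. Accumulating E over each segment gives final E = 2.0613.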